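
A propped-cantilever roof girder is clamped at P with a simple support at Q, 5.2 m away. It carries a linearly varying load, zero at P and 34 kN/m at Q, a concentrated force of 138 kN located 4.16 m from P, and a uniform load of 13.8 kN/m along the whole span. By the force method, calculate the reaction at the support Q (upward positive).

R_Q = 172.7 kN

Remove the prop at Q; the released (primary) structure is a cantilever built in at P.
Free-end deflection of the primary structure under the applied loading (downward +):
  triangular load, peak 34 at the free end: 11w₀L⁴/(120EI) = 2279/EI
  point load 138 at a = 4.16: Pa²(3L − a)/(6EI) = 4553/EI
  UDL 13.8: wL⁴/(8EI) = 1261/EI
  δ_0 = 8093/EI
Flexibility coefficient — unit upward force at Q: δ_{QQ} = L³/(3EI) = 46.87/EI.
The prop prevents deflection at Q: R_Q = δ_0/δ_{QQ} = 8093/46.87 = 172.7 kN.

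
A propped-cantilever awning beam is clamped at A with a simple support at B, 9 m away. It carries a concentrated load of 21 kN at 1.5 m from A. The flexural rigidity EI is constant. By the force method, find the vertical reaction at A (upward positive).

Take the reaction at B as the redundant and release it; the primary structure is a cantilever fixed at A.
Deflection at B on the released cantilever, summing each load's contribution:
  point load 21 at a = 1.5: Pa²(3L − a)/(6EI) = 200.8/EI
Flexibility coefficient — unit upward force at B: δ_{BB} = L³/(3EI) = 243/EI.
Compatibility at B: δ_0 − R_B·δ_{BB} = 0, so R_B = 200.8/243 = 0.8264 kN.
Vertical equilibrium: R_A = ΣP − R_B = 21 − 0.8264 = 20.17 kN.

R_A = 20.17 kN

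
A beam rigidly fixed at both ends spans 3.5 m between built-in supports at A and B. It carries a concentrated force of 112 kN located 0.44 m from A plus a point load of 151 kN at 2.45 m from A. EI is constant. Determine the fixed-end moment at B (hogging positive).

M_B = 83.11 kN·m

Take the two fixed-end moments M_A, M_B as redundants; the released structure is the simple span AB.
End rotations of the released simple span under the applied load (×1/EI):
  at A: point load 112 at a = 0.44: Pab(L + b)/(6LEI) = 47.11/EI
  at B: point load 112 at a = 0.44: Pab(L + a)/(6LEI) = 28.29/EI
  at A: point load 151 at a = 2.45: Pab(L + b)/(6LEI) = 84.16/EI
  at B: point load 151 at a = 2.45: Pab(L + a)/(6LEI) = 110.1/EI
  θ_A0 = 131.3/EI,  θ_B0 = 138.4/EI
Flexibility coefficients: a unit moment at one end gives L/(3EI) there and L/(6EI) at the far end, so f₁₁ = f₂₂ = 1.167/EI and f₁₂ = f₂₁ = 0.5833/EI.
Compatibility — zero rotation at each built-in end:
  1.167 M_A + 0.5833 M_B = 131.3
  0.5833 M_A + 1.167 M_B = 138.4
Solving the pair gives M_A = 70.96 kN·m and M_B = 83.11 kN·m (hogging).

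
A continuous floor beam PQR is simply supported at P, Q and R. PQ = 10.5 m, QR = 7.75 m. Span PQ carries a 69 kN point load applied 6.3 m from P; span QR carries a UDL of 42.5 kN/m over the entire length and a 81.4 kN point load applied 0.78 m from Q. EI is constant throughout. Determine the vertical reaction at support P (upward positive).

R_P = 4.88 kN

Take M_Q as the redundant. Released structure: two simple spans PQ and QR with a hinge at Q.
Rotations at Q on the released spans (each span's end-slope, ×1/EI):
  span PQ: point load 69 at a = 6.3: Pab(L + a)/(6LEI) = 486.9/EI
  span QR: UDL 42.5: wL³/(24EI) = 824.3/EI
  span QR: point load 81.4 at a = 0.78: Pab(L + b)/(6LEI) = 140.1/EI
  relative rotation θ_0 = (486.9 + 964.4)/EI = 1451/EI
A unit hogging moment at Q produces rotation L₁/(3EI) + L₂/(3EI) = 6.083/EI.
Compatibility: M_Q·(L₁+L₂)/(3EI) = θ_0, giving M_Q = 238.6 kN·m (hogging).
Span PQ, ΣM about P with M_Q applied at Q: R_Q^{PQ}·10.5 = 434.7 + 238.6, so R_Q^{PQ} = 64.12 kN and R_P = 69 − 64.12 = 4.88 kN.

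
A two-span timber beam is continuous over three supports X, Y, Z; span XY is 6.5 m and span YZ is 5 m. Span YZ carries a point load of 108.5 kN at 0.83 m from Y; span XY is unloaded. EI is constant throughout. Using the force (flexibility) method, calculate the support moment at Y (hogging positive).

M_Y = 29.94 kN·m

Take M_Y as the redundant. Released structure: two simple spans XY and YZ with a hinge at Y.
Discontinuity in slope at Y on the released structure — sum the simple-span end rotations:
  span YZ: point load 108.5 at a = 0.83: Pab(L + b)/(6LEI) = 114.8/EI
  relative rotation θ_0 = (0 + 114.8)/EI = 114.8/EI
A unit hogging moment at Y produces rotation L₁/(3EI) + L₂/(3EI) = 3.833/EI.
Compatibility: M_Y·(L₁+L₂)/(3EI) = θ_0, giving M_Y = 29.94 kN·m (hogging).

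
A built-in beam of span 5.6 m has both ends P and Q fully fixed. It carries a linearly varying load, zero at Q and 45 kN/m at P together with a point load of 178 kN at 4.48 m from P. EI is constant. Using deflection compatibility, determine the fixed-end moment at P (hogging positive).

M_P = 102.5 kN·m

Take the two fixed-end moments M_P, M_Q as redundants; the released structure is the simple span PQ.
Simple-span end rotations at P and Q under the given loads:
  at P: triangular load, peak 45: w₀L³/(45EI) = 175.6/EI
  at Q: triangular load, peak 45: 7w₀L³/(360EI) = 153.7/EI
  at P: point load 178 at a = 4.48: Pab(L + b)/(6LEI) = 178.6/EI
  at Q: point load 178 at a = 4.48: Pab(L + a)/(6LEI) = 267.9/EI
  θ_P0 = 354.2/EI,  θ_Q0 = 421.6/EI
Flexibility coefficients: a unit moment at one end gives L/(3EI) there and L/(6EI) at the far end, so f₁₁ = f₂₂ = 1.867/EI and f₁₂ = f₂₁ = 0.9333/EI.
Compatibility — zero rotation at each built-in end:
  1.867 M_P + 0.9333 M_Q = 354.2
  0.9333 M_P + 1.867 M_Q = 421.6
Solving the pair gives M_P = 102.5 kN·m and M_Q = 174.6 kN·m (hogging).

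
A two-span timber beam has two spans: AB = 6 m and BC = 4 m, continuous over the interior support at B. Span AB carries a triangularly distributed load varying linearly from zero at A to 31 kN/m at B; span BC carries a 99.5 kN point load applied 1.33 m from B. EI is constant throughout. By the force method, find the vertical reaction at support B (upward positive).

R_B = 159.3 kN

Release continuity at B by inserting a hinge; the redundant is the internal moment M_B. The primary structure is two simply-supported spans AB and BC.
Rotations at B on the released spans (each span's end-slope, ×1/EI):
  span AB: triangular load, peak 31: w₀L³/(45EI) = 148.8/EI
  span BC: point load 99.5 at a = 1.33: Pab(L + b)/(6LEI) = 98.2/EI
  relative rotation θ_0 = (148.8 + 98.2)/EI = 247/EI
A unit hogging moment at B produces rotation L₁/(3EI) + L₂/(3EI) = 3.333/EI.
Slope continuity at B: θ_0 = M_B·3.333/EI, so M_B = 247/3.333 = 74.1 kN·m (hogging).
Span AB, ΣM about A with M_B applied at B: R_B^{AB}·6 = 372 + 74.1, so R_B^{AB} = 74.35 kN and R_A = 93 − 74.35 = 18.65 kN.
Span BC, ΣM about C: R_B^{BC}·4 = 265.7 + 74.1, so R_B^{BC} = 84.94 kN and R_C = 99.5 − 84.94 = 14.56 kN.
R_B = 74.35 + 84.94 = 159.3 kN.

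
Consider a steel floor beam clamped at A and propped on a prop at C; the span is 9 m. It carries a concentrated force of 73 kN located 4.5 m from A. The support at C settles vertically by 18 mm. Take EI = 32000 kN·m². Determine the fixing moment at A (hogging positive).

Release the roller at C. Primary structure: cantilever fixed at A.
Downward deflection at the released point C due to the loads:
  point load 73 at a = 4.5: Pa²(3L − a)/(6EI) = 5543/EI
Flexibility coefficient — unit upward force at C: δ_{CC} = L³/(3EI) = 243/EI.
With EI = 32000 kN·m²: δ_0 = 0.17323 m and δ_{CC} = 0.007594 m/kN.
Compatibility — the beam at C must follow the support down by 0.018 m: δ_0 − R_C·δ_{CC} = 0.018, so R_C = (0.17323 − 0.018)/0.007594 = 20.44 kN.
Moment equilibrium about A: M_A = Σ(load moments about A) − R_C·L = 328.5 − 20.44×9 = 144.5 kN·m.

M_A = 144.5 kN·m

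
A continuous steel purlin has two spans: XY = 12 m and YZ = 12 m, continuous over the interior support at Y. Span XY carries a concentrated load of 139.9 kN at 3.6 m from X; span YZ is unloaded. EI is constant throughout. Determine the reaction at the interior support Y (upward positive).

R_Y = 61.07 kN

Insert a hinge at Y; M_Y is the redundant, and each span becomes simply supported.
Discontinuity in slope at Y on the released structure — sum the simple-span end rotations:
  span XY: point load 139.9 at a = 3.6: Pab(L + a)/(6LEI) = 916.6/EI
  relative rotation θ_0 = (916.6 + 0)/EI = 916.6/EI
A unit hogging moment at Y produces rotation L₁/(3EI) + L₂/(3EI) = 8/EI.
Slope continuity at Y: θ_0 = M_Y·8/EI, so M_Y = 916.6/8 = 114.6 kN·m (hogging).
Span XY, ΣM about X with M_Y applied at Y: R_Y^{XY}·12 = 503.6 + 114.6, so R_Y^{XY} = 51.52 kN and R_X = 139.9 − 51.52 = 88.38 kN.
Span YZ, ΣM about Z: R_Y^{YZ}·12 = 0 + 114.6, so R_Y^{YZ} = 9.548 kN and R_Z = 0 − 9.548 = -9.548 kN.
R_Y = 51.52 + 9.548 = 61.07 kN.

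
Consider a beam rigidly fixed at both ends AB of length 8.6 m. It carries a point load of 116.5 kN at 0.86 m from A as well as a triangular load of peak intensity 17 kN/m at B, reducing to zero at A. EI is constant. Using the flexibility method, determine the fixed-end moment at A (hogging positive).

M_A = 123.1 kN·m

Release both end moments; the primary structure is a simply-supported span AB with redundants M_A and M_B.
On the primary (simply-supported) span, the end slopes from the loading are:
  at A: point load 116.5 at a = 0.86: Pab(L + b)/(6LEI) = 245.6/EI
  at B: point load 116.5 at a = 0.86: Pab(L + a)/(6LEI) = 142.2/EI
  at A: triangular load, peak 17: 7w₀L³/(360EI) = 210.3/EI
  at B: triangular load, peak 17: w₀L³/(45EI) = 240.3/EI
  θ_A0 = 455.8/EI,  θ_B0 = 382.5/EI
Flexibility coefficients: a unit moment at one end gives L/(3EI) there and L/(6EI) at the far end, so f₁₁ = f₂₂ = 2.867/EI and f₁₂ = f₂₁ = 1.433/EI.
Compatibility — zero rotation at each built-in end:
  2.867 M_A + 1.433 M_B = 455.8
  1.433 M_A + 2.867 M_B = 382.5
Solving the pair gives M_A = 123.1 kN·m and M_B = 71.88 kN·m (hogging).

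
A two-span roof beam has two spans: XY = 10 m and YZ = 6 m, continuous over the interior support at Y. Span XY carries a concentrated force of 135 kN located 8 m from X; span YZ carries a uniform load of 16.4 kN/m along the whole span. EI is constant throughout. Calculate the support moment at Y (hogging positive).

M_Y = 149.2 kN·m

Release continuity at Y by inserting a hinge; the redundant is the internal moment M_Y. The primary structure is two simply-supported spans XY and YZ.
End slopes at the hinge Y, treating each span as simply supported:
  span XY: point load 135 at a = 8: Pab(L + a)/(6LEI) = 648/EI
  span YZ: UDL 16.4: wL³/(24EI) = 147.6/EI
  relative rotation θ_0 = (648 + 147.6)/EI = 795.6/EI
A unit hogging moment at Y produces rotation L₁/(3EI) + L₂/(3EI) = 5.333/EI.
Slope continuity at Y: θ_0 = M_Y·5.333/EI, so M_Y = 795.6/5.333 = 149.2 kN·m (hogging).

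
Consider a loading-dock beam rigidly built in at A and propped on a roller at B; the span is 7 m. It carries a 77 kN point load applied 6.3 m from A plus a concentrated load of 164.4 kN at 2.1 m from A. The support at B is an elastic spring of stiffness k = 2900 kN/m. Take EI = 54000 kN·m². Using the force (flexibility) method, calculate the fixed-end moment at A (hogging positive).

M_A = 315.9 kN·m

Choose R_B as the redundant. The primary structure is the cantilever fixed at A.
Free-end deflection of the primary structure under the applied loading (downward +):
  point load 77 at a = 6.3: Pa²(3L − a)/(6EI) = 7488/EI
  point load 164.4 at a = 2.1: Pa²(3L − a)/(6EI) = 2284/EI
  δ_0 = 9771/EI
Tip deflection under a unit load at B: L³/(3EI) = 114.3/EI.
With EI = 54000 kN·m²: δ_0 = 0.18095 m and δ_{BB} = 0.002117 m/kN.
Compatibility — the spring shortens by R_B/k under the reaction it provides: δ_0 − R_B·δ_{BB} = R_B/k. With 1/k = 0.000345 m/kN, R_B = δ_0 / (δ_{BB} + 1/k) = 0.18095 / (0.002117 + 0.000345) = 73.49 kN.
Moment equilibrium about A: M_A = Σ(load moments about A) − R_B·L = 830.3 − 73.49×7 = 315.9 kN·m.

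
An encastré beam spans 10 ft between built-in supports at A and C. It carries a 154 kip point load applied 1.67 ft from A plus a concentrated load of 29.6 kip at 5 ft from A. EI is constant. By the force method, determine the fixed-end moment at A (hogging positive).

Release both end moments; the primary structure is a simply-supported span AC with redundants M_A and M_C.
On the primary (simply-supported) span, the end slopes from the loading are:
  at A: point load 154 at a = 1.67: Pab(L + b)/(6LEI) = 654.5/EI
  at C: point load 154 at a = 1.67: Pab(L + a)/(6LEI) = 416.7/EI
  at A: point load 29.6 at a = 5: Pab(L + b)/(6LEI) = 185/EI
  at C: point load 29.6 at a = 5: Pab(L + a)/(6LEI) = 185/EI
  θ_A0 = 839.5/EI,  θ_C0 = 601.7/EI
Flexibility coefficients: a unit moment at one end gives L/(3EI) there and L/(6EI) at the far end, so f₁₁ = f₂₂ = 3.333/EI and f₁₂ = f₂₁ = 1.667/EI.
Compatibility — zero rotation at each built-in end:
  3.333 M_A + 1.667 M_C = 839.5
  1.667 M_A + 3.333 M_C = 601.7
Solving the pair gives M_A = 215.5 kip·ft and M_C = 72.78 kip·ft (hogging).

M_A = 215.5 kip·ft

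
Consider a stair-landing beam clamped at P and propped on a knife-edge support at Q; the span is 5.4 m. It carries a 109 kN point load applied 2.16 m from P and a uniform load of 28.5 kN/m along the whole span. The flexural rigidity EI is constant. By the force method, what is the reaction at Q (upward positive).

Release the roller at Q. Primary structure: cantilever fixed at P.
Deflection at Q on the released cantilever, summing each load's contribution:
  point load 109 at a = 2.16: Pa²(3L − a)/(6EI) = 1190/EI
  UDL 28.5: wL⁴/(8EI) = 3029/EI
  δ_0 = 4219/EI
Flexibility coefficient — unit upward force at Q: δ_{QQ} = L³/(3EI) = 52.49/EI.
The prop prevents deflection at Q: R_Q = δ_0/δ_{QQ} = 4219/52.49 = 80.38 kN.

R_Q = 80.38 kN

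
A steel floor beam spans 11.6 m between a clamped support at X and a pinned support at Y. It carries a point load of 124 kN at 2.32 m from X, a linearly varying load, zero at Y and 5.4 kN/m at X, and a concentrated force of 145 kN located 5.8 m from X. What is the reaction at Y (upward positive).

Choose R_Y as the redundant. The primary structure is the cantilever fixed at X.
Downward deflection at the released point Y due to the loads:
  point load 124 at a = 2.32: Pa²(3L − a)/(6EI) = 3613/EI
  triangular load, peak 5.4 at the fixed end: w₀L⁴/(30EI) = 3259/EI
  point load 145 at a = 5.8: Pa²(3L − a)/(6EI) = 23576/EI
  δ_0 = 30448/EI
Flexibility coefficient — unit upward force at Y: δ_{YY} = L³/(3EI) = 520.3/EI.
The prop prevents deflection at Y: R_Y = δ_0/δ_{YY} = 30448/520.3 = 58.52 kN.

R_Y = 58.52 kN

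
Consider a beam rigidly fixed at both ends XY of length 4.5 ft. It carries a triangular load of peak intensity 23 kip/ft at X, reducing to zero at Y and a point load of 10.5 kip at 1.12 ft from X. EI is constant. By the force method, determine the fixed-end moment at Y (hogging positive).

Take the two fixed-end moments M_X, M_Y as redundants; the released structure is the simple span XY.
End rotations of the released simple span under the applied load (×1/EI):
  at X: triangular load, peak 23: w₀L³/(45EI) = 46.58/EI
  at Y: triangular load, peak 23: 7w₀L³/(360EI) = 40.75/EI
  at X: point load 10.5 at a = 1.12: Pab(L + b)/(6LEI) = 11.6/EI
  at Y: point load 10.5 at a = 1.12: Pab(L + a)/(6LEI) = 8.274/EI
  θ_X0 = 58.18/EI,  θ_Y0 = 49.03/EI
Flexibility coefficients: a unit moment at one end gives L/(3EI) there and L/(6EI) at the far end, so f₁₁ = f₂₂ = 1.5/EI and f₁₂ = f₂₁ = 0.75/EI.
Compatibility — zero rotation at each built-in end:
  1.5 M_X + 0.75 M_Y = 58.18
  0.75 M_X + 1.5 M_Y = 49.03
Solving the pair gives M_X = 29.92 kip·ft and M_Y = 17.72 kip·ft (hogging).

M_Y = 17.72 kip·ft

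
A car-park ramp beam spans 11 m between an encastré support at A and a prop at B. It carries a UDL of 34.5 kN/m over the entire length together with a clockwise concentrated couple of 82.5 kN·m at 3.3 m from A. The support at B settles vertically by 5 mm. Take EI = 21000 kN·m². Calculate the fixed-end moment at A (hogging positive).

M_A = 543.8 kN·m

Remove the prop at B; the released (primary) structure is a cantilever built in at A.
Deflection at B on the released cantilever, summing each load's contribution:
  UDL 34.5: wL⁴/(8EI) = 63139/EI
  clockwise couple 82.5 at a = 3.3: M₀a(2L − a)/(2EI) = 2546/EI
  δ_0 = 65685/EI
Tip deflection under a unit load at B: L³/(3EI) = 443.7/EI.
With EI = 21000 kN·m²: δ_0 = 3.1279 m and δ_{BB} = 0.021127 m/kN.
Compatibility — the beam at B must follow the support down by 0.005 m: δ_0 − R_B·δ_{BB} = 0.005, so R_B = (3.1279 − 0.005)/0.021127 = 147.8 kN.
Moment equilibrium about A: M_A = Σ(load moments about A) − R_B·L = 2170 − 147.8×11 = 543.8 kN·m.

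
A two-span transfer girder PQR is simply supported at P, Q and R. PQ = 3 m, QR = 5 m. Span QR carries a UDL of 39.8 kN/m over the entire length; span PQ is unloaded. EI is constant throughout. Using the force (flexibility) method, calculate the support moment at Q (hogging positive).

M_Q = 77.73 kN·m

Release continuity at Q by inserting a hinge; the redundant is the internal moment M_Q. The primary structure is two simply-supported spans PQ and QR.
End slopes at the hinge Q, treating each span as simply supported:
  span QR: UDL 39.8: wL³/(24EI) = 207.3/EI
  relative rotation θ_0 = (0 + 207.3)/EI = 207.3/EI
A unit hogging moment at Q produces rotation L₁/(3EI) + L₂/(3EI) = 2.667/EI.
Compatibility: M_Q·(L₁+L₂)/(3EI) = θ_0, giving M_Q = 77.73 kN·m (hogging).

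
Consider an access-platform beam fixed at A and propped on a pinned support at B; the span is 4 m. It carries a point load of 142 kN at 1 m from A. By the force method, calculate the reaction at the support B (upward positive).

Release the roller at B. Primary structure: cantilever fixed at A.
Primary-structure tip deflection at B by superposition:
  point load 142 at a = 1: Pa²(3L − a)/(6EI) = 260.3/EI
Tip deflection under a unit load at B: L³/(3EI) = 21.33/EI.
Compatibility at B: δ_0 − R_B·δ_{BB} = 0, so R_B = 260.3/21.33 = 12.2 kN.

R_B = 12.2 kN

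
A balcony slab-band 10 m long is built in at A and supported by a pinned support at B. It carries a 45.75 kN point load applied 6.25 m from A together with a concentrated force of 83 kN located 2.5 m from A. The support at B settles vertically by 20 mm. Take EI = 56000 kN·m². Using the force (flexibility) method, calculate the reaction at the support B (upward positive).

Take the reaction at B as the redundant and release it; the primary structure is a cantilever fixed at A.
Primary-structure tip deflection at B by superposition:
  point load 45.75 at a = 6.25: Pa²(3L − a)/(6EI) = 7074/EI
  point load 83 at a = 2.5: Pa²(3L − a)/(6EI) = 2378/EI
  δ_0 = 9452/EI
Tip deflection under a unit load at B: L³/(3EI) = 333.3/EI.
With EI = 56000 kN·m²: δ_0 = 0.16878 m and δ_{BB} = 0.005952 m/kN.
Compatibility — the beam at B must follow the support down by 0.02 m: δ_0 − R_B·δ_{BB} = 0.02, so R_B = (0.16878 − 0.02)/0.005952 = 24.99 kN.

R_B = 24.99 kN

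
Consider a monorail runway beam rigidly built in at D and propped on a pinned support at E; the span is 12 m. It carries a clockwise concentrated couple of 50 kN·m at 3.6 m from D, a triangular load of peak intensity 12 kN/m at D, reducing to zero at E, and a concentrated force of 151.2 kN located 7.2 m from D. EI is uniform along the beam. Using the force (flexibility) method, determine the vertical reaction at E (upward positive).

R_E = 82.91 kN

Take the reaction at E as the redundant and release it; the primary structure is a cantilever fixed at D.
Free-end deflection of the primary structure under the applied loading (downward +):
  clockwise couple 50 at a = 3.6: M₀a(2L − a)/(2EI) = 1836/EI
  triangular load, peak 12 at the fixed end: w₀L⁴/(30EI) = 8294/EI
  point load 151.2 at a = 7.2: Pa²(3L − a)/(6EI) = 37623/EI
  δ_0 = 47754/EI
Flexibility coefficient — unit upward force at E: δ_{EE} = L³/(3EI) = 576/EI.
Compatibility at E: δ_0 − R_E·δ_{EE} = 0, so R_E = 47754/576 = 82.91 kN.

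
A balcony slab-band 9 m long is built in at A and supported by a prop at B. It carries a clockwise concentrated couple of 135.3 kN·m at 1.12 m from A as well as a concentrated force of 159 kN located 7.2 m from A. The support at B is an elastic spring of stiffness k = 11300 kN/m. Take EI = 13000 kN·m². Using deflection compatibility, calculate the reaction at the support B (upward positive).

Release the roller at B. Primary structure: cantilever fixed at A.
Primary-structure tip deflection at B by superposition:
  clockwise couple 135.3 at a = 1.12: M₀a(2L − a)/(2EI) = 1279/EI
  point load 159 at a = 7.2: Pa²(3L − a)/(6EI) = 27200/EI
  δ_0 = 28479/EI
Flexibility coefficient — unit upward force at B: δ_{BB} = L³/(3EI) = 243/EI.
With EI = 13000 kN·m²: δ_0 = 2.1907 m and δ_{BB} = 0.018692 m/kN.
Compatibility — the spring shortens by R_B/k under the reaction it provides: δ_0 − R_B·δ_{BB} = R_B/k. With 1/k = 0.000088 m/kN, R_B = δ_0 / (δ_{BB} + 1/k) = 2.1907 / (0.018692 + 0.000088) = 116.6 kN.

R_B = 116.6 kN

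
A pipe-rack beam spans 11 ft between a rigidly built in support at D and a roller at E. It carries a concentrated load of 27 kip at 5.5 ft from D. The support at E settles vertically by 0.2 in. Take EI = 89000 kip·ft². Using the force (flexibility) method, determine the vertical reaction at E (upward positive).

R_E = 5.094 kip

Choose R_E as the redundant. The primary structure is the cantilever fixed at D.
Deflection at E on the released cantilever, summing each load's contribution:
  point load 27 at a = 5.5: Pa²(3L − a)/(6EI) = 3743/EI
Flexibility coefficient — unit upward force at E: δ_{EE} = L³/(3EI) = 443.7/EI.
With EI = 89000 kip·ft²: δ_0 = 0.042061 ft and δ_{EE} = 0.004985 ft/kip.
Compatibility — the beam at E must follow the support down by 0.01667 ft: δ_0 − R_E·δ_{EE} = 0.01667, so R_E = (0.042061 − 0.01667)/0.004985 = 5.094 kip.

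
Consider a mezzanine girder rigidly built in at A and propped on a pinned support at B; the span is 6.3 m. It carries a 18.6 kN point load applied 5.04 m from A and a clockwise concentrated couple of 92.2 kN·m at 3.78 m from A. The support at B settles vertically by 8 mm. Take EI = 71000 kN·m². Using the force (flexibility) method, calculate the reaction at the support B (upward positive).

R_B = 24.72 kN

Take the reaction at B as the redundant and release it; the primary structure is a cantilever fixed at A.
Primary-structure tip deflection at B by superposition:
  point load 18.6 at a = 5.04: Pa²(3L − a)/(6EI) = 1091/EI
  clockwise couple 92.2 at a = 3.78: M₀a(2L − a)/(2EI) = 1537/EI
  δ_0 = 2628/EI
Tip deflection under a unit load at B: L³/(3EI) = 83.35/EI.
With EI = 71000 kN·m²: δ_0 = 0.037019 m and δ_{BB} = 0.001174 m/kN.
Compatibility — the beam at B must follow the support down by 0.008 m: δ_0 − R_B·δ_{BB} = 0.008, so R_B = (0.037019 − 0.008)/0.001174 = 24.72 kN.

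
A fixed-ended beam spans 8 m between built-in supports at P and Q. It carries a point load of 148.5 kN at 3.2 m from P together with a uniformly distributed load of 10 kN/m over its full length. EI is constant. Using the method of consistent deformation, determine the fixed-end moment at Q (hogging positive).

M_Q = 167.4 kN·m

Release both end moments; the primary structure is a simply-supported span PQ with redundants M_P and M_Q.
On the primary (simply-supported) span, the end slopes from the loading are:
  at P: point load 148.5 at a = 3.2: Pab(L + b)/(6LEI) = 608.3/EI
  at Q: point load 148.5 at a = 3.2: Pab(L + a)/(6LEI) = 532.2/EI
  at P: UDL 10: wL³/(24EI) = 213.3/EI
  at Q: UDL 10: wL³/(24EI) = 213.3/EI
  θ_P0 = 821.6/EI,  θ_Q0 = 745.6/EI
Flexibility coefficients: a unit moment at one end gives L/(3EI) there and L/(6EI) at the far end, so f₁₁ = f₂₂ = 2.667/EI and f₁₂ = f₂₁ = 1.333/EI.
Compatibility — zero rotation at each built-in end:
  2.667 M_P + 1.333 M_Q = 821.6
  1.333 M_P + 2.667 M_Q = 745.6
Solving the pair gives M_P = 224.4 kN·m and M_Q = 167.4 kN·m (hogging).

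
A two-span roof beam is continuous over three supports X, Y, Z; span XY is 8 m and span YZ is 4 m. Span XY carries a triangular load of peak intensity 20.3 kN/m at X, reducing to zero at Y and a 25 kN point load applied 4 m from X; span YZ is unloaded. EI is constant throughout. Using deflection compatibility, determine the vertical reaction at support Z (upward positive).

R_Z = -18.88 kN

Insert a hinge at Y; M_Y is the redundant, and each span becomes simply supported.
Discontinuity in slope at Y on the released structure — sum the simple-span end rotations:
  span XY: triangular load, peak 20.3: 7w₀L³/(360EI) = 202.1/EI
  span XY: point load 25 at a = 4: Pab(L + a)/(6LEI) = 100/EI
  relative rotation θ_0 = (302.1 + 0)/EI = 302.1/EI
A unit hogging moment at Y produces rotation L₁/(3EI) + L₂/(3EI) = 4/EI.
Compatibility: M_Y·(L₁+L₂)/(3EI) = θ_0, giving M_Y = 75.52 kN·m (hogging).
Span YZ, ΣM about Z: R_Y^{YZ}·4 = 0 + 75.52, so R_Y^{YZ} = 18.88 kN and R_Z = 0 − 18.88 = -18.88 kN.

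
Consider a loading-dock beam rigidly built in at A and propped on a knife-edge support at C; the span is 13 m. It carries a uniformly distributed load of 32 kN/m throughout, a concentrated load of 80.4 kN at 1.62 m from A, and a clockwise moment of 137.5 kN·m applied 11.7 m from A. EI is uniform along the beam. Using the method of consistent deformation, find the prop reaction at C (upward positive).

R_C = 173.5 kN

Remove the prop at C; the released (primary) structure is a cantilever built in at A.
Free-end deflection of the primary structure under the applied loading (downward +):
  UDL 32: wL⁴/(8EI) = 114244/EI
  point load 80.4 at a = 1.62: Pa²(3L − a)/(6EI) = 1315/EI
  clockwise couple 137.5 at a = 11.7: M₀a(2L − a)/(2EI) = 11503/EI
  δ_0 = 127061/EI
Flexibility coefficient — unit upward force at C: δ_{CC} = L³/(3EI) = 732.3/EI.
The prop prevents deflection at C: R_C = δ_0/δ_{CC} = 127061/732.3 = 173.5 kN.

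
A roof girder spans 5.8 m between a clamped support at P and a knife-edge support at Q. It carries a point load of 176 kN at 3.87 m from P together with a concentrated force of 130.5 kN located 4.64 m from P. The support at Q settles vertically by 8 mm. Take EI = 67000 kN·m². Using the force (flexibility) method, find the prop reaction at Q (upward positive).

R_Q = 175 kN

Remove the prop at Q; the released (primary) structure is a cantilever built in at P.
Deflection at Q on the released cantilever, summing each load's contribution:
  point load 176 at a = 3.87: Pa²(3L − a)/(6EI) = 5944/EI
  point load 130.5 at a = 4.64: Pa²(3L − a)/(6EI) = 5975/EI
  δ_0 = 11919/EI
Flexibility coefficient — unit upward force at Q: δ_{QQ} = L³/(3EI) = 65.04/EI.
With EI = 67000 kN·m²: δ_0 = 0.1779 m and δ_{QQ} = 0.000971 m/kN.
Compatibility — the beam at Q must follow the support down by 0.008 m: δ_0 − R_Q·δ_{QQ} = 0.008, so R_Q = (0.1779 − 0.008)/0.000971 = 175 kN.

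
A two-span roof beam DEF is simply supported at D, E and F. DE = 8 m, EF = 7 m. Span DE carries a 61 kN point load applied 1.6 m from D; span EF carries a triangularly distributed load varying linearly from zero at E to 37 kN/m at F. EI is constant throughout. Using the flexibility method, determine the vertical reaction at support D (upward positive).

Release continuity at E by inserting a hinge; the redundant is the internal moment M_E. The primary structure is two simply-supported spans DE and EF.
End slopes at the hinge E, treating each span as simply supported:
  span DE: point load 61 at a = 1.6: Pab(L + a)/(6LEI) = 124.9/EI
  span EF: triangular load, peak 37: 7w₀L³/(360EI) = 246.8/EI
  relative rotation θ_0 = (124.9 + 246.8)/EI = 371.7/EI
A unit hogging moment at E produces rotation L₁/(3EI) + L₂/(3EI) = 5/EI.
Compatibility: M_E·(L₁+L₂)/(3EI) = θ_0, giving M_E = 74.34 kN·m (hogging).
Span DE, ΣM about D with M_E applied at E: R_E^{DE}·8 = 97.6 + 74.34, so R_E^{DE} = 21.49 kN and R_D = 61 − 21.49 = 39.51 kN.

R_D = 39.51 kN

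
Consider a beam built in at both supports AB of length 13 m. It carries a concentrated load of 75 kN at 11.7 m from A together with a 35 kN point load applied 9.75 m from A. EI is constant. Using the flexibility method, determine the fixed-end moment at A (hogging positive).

M_A = 30.1 kN·m

Take the two fixed-end moments M_A, M_B as redundants; the released structure is the simple span AB.
On the primary (simply-supported) span, the end slopes from the loading are:
  at A: point load 75 at a = 11.7: Pab(L + b)/(6LEI) = 209.1/EI
  at B: point load 75 at a = 11.7: Pab(L + a)/(6LEI) = 361.2/EI
  at A: point load 35 at a = 9.75: Pab(L + b)/(6LEI) = 231.1/EI
  at B: point load 35 at a = 9.75: Pab(L + a)/(6LEI) = 323.5/EI
  θ_A0 = 440.2/EI,  θ_B0 = 684.7/EI
Flexibility coefficients: a unit moment at one end gives L/(3EI) there and L/(6EI) at the far end, so f₁₁ = f₂₂ = 4.333/EI and f₁₂ = f₂₁ = 2.167/EI.
Compatibility — zero rotation at each built-in end:
  4.333 M_A + 2.167 M_B = 440.2
  2.167 M_A + 4.333 M_B = 684.7
Solving the pair gives M_A = 30.1 kN·m and M_B = 143 kN·m (hogging).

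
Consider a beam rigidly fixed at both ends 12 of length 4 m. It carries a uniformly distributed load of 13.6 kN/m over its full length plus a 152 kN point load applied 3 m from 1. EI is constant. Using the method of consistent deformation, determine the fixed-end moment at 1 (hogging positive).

Take the two fixed-end moments M_1, M_2 as redundants; the released structure is the simple span 12.
End rotations of the released simple span under the applied load (×1/EI):
  at 1: UDL 13.6: wL³/(24EI) = 36.27/EI
  at 2: UDL 13.6: wL³/(24EI) = 36.27/EI
  at 1: point load 152 at a = 3: Pab(L + b)/(6LEI) = 95/EI
  at 2: point load 152 at a = 3: Pab(L + a)/(6LEI) = 133/EI
  θ_10 = 131.3/EI,  θ_20 = 169.3/EI
Flexibility coefficients: a unit moment at one end gives L/(3EI) there and L/(6EI) at the far end, so f₁₁ = f₂₂ = 1.333/EI and f₁₂ = f₂₁ = 0.6667/EI.
Compatibility — zero rotation at each built-in end:
  1.333 M_1 + 0.6667 M_2 = 131.3
  0.6667 M_1 + 1.333 M_2 = 169.3
Solving the pair gives M_1 = 46.63 kN·m and M_2 = 103.6 kN·m (hogging).

M_1 = 46.63 kN·m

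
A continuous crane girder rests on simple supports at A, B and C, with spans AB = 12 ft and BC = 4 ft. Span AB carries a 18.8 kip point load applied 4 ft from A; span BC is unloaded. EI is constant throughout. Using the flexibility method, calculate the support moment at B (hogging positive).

Insert a hinge at B; M_B is the redundant, and each span becomes simply supported.
Rotations at B on the released spans (each span's end-slope, ×1/EI):
  span AB: point load 18.8 at a = 4: Pab(L + a)/(6LEI) = 133.7/EI
  relative rotation θ_0 = (133.7 + 0)/EI = 133.7/EI
A unit hogging moment at B produces rotation L₁/(3EI) + L₂/(3EI) = 5.333/EI.
Compatibility: M_B·(L₁+L₂)/(3EI) = θ_0, giving M_B = 25.07 kip·ft (hogging).

M_B = 25.07 kip·ft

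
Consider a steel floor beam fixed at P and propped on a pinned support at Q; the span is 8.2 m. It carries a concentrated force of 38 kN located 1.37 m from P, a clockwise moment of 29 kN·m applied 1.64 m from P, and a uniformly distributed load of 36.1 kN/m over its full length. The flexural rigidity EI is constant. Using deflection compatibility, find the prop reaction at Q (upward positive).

Remove the prop at Q; the released (primary) structure is a cantilever built in at P.
Downward deflection at the released point Q due to the loads:
  point load 38 at a = 1.37: Pa²(3L − a)/(6EI) = 276.1/EI
  clockwise couple 29 at a = 1.64: M₀a(2L − a)/(2EI) = 351/EI
  UDL 36.1: wL⁴/(8EI) = 20402/EI
  δ_0 = 21029/EI
Flexibility coefficient — unit upward force at Q: δ_{QQ} = L³/(3EI) = 183.8/EI.
The prop prevents deflection at Q: R_Q = δ_0/δ_{QQ} = 21029/183.8 = 114.4 kN.

R_Q = 114.4 kN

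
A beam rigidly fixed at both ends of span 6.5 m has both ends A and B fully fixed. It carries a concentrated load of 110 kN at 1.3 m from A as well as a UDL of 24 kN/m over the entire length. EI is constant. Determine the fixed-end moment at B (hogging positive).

M_B = 107.4 kN·m

Release both end moments; the primary structure is a simply-supported span AB with redundants M_A and M_B.
Simple-span end rotations at A and B under the given loads:
  at A: point load 110 at a = 1.3: Pab(L + b)/(6LEI) = 223.1/EI
  at B: point load 110 at a = 1.3: Pab(L + a)/(6LEI) = 148.7/EI
  at A: UDL 24: wL³/(24EI) = 274.6/EI
  at B: UDL 24: wL³/(24EI) = 274.6/EI
  θ_A0 = 497.7/EI,  θ_B0 = 423.3/EI
Flexibility coefficients: a unit moment at one end gives L/(3EI) there and L/(6EI) at the far end, so f₁₁ = f₂₂ = 2.167/EI and f₁₂ = f₂₁ = 1.083/EI.
Compatibility — zero rotation at each built-in end:
  2.167 M_A + 1.083 M_B = 497.7
  1.083 M_A + 2.167 M_B = 423.3
Solving the pair gives M_A = 176 kN·m and M_B = 107.4 kN·m (hogging).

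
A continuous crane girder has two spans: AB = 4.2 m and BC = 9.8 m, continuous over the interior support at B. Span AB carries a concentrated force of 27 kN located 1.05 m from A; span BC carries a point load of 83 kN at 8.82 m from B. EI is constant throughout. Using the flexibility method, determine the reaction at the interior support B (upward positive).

Take M_B as the redundant. Released structure: two simple spans AB and BC with a hinge at B.
Discontinuity in slope at B on the released structure — sum the simple-span end rotations:
  span AB: point load 27 at a = 1.05: Pab(L + a)/(6LEI) = 18.6/EI
  span BC: point load 83 at a = 8.82: Pab(L + b)/(6LEI) = 131.5/EI
  relative rotation θ_0 = (18.6 + 131.5)/EI = 150.1/EI
A unit hogging moment at B produces rotation L₁/(3EI) + L₂/(3EI) = 4.667/EI.
Compatibility: M_B·(L₁+L₂)/(3EI) = θ_0, giving M_B = 32.17 kN·m (hogging).
Span AB, ΣM about A with M_B applied at B: R_B^{AB}·4.2 = 28.35 + 32.17, so R_B^{AB} = 14.41 kN and R_A = 27 − 14.41 = 12.59 kN.
Span BC, ΣM about C: R_B^{BC}·9.8 = 81.34 + 32.17, so R_B^{BC} = 11.58 kN and R_C = 83 − 11.58 = 71.42 kN.
R_B = 14.41 + 11.58 = 25.99 kN.

R_B = 25.99 kN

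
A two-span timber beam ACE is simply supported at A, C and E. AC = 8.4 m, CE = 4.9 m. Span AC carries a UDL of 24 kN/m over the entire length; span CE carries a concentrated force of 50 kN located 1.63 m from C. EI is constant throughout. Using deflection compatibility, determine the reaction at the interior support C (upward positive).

Insert a hinge at C; M_C is the redundant, and each span becomes simply supported.
Rotations at C on the released spans (each span's end-slope, ×1/EI):
  span AC: UDL 24: wL³/(24EI) = 592.7/EI
  span CE: point load 50 at a = 1.63: Pab(L + b)/(6LEI) = 74.06/EI
  relative rotation θ_0 = (592.7 + 74.06)/EI = 666.8/EI
A unit hogging moment at C produces rotation L₁/(3EI) + L₂/(3EI) = 4.433/EI.
Slope continuity at C: θ_0 = M_C·4.433/EI, so M_C = 666.8/4.433 = 150.4 kN·m (hogging).
Span AC, ΣM about A with M_C applied at C: R_C^{AC}·8.4 = 846.7 + 150.4, so R_C^{AC} = 118.7 kN and R_A = 201.6 − 118.7 = 82.9 kN.
Span CE, ΣM about E: R_C^{CE}·4.9 = 163.5 + 150.4, so R_C^{CE} = 64.06 kN and R_E = 50 − 64.06 = -14.06 kN.
R_C = 118.7 + 64.06 = 182.8 kN.

R_C = 182.8 kN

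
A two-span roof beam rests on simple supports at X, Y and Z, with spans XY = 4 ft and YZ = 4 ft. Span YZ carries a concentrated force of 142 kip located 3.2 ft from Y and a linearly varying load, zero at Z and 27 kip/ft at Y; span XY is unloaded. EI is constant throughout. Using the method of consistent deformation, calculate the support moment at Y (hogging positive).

M_Y = 41.66 kip·ft

Take M_Y as the redundant. Released structure: two simple spans XY and YZ with a hinge at Y.
Discontinuity in slope at Y on the released structure — sum the simple-span end rotations:
  span YZ: point load 142 at a = 3.2: Pab(L + b)/(6LEI) = 72.7/EI
  span YZ: triangular load, peak 27: w₀L³/(45EI) = 38.4/EI
  relative rotation θ_0 = (0 + 111.1)/EI = 111.1/EI
A unit hogging moment at Y produces rotation L₁/(3EI) + L₂/(3EI) = 2.667/EI.
Compatibility: M_Y·(L₁+L₂)/(3EI) = θ_0, giving M_Y = 41.66 kip·ft (hogging).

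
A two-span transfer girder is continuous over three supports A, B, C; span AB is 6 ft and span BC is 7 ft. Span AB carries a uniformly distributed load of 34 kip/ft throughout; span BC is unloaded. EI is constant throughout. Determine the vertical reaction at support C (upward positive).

R_C = -10.09 kip

Release continuity at B by inserting a hinge; the redundant is the internal moment M_B. The primary structure is two simply-supported spans AB and BC.
Rotations at B on the released spans (each span's end-slope, ×1/EI):
  span AB: UDL 34: wL³/(24EI) = 306/EI
  relative rotation θ_0 = (306 + 0)/EI = 306/EI
A unit hogging moment at B produces rotation L₁/(3EI) + L₂/(3EI) = 4.333/EI.
Slope continuity at B: θ_0 = M_B·4.333/EI, so M_B = 306/4.333 = 70.62 kip·ft (hogging).
Span BC, ΣM about C: R_B^{BC}·7 = 0 + 70.62, so R_B^{BC} = 10.09 kip and R_C = 0 − 10.09 = -10.09 kip.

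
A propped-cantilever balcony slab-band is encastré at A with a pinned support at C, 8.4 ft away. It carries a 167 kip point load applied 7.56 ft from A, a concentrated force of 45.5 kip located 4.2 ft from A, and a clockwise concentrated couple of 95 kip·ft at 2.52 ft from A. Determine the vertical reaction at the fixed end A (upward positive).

R_A = 47.6 kip

Release the roller at C. Primary structure: cantilever fixed at A.
Primary-structure tip deflection at C by superposition:
  point load 167 at a = 7.56: Pa²(3L − a)/(6EI) = 28061/EI
  point load 45.5 at a = 4.2: Pa²(3L − a)/(6EI) = 2809/EI
  clockwise couple 95 at a = 2.52: M₀a(2L − a)/(2EI) = 1709/EI
  δ_0 = 32580/EI
Tip deflection under a unit load at C: L³/(3EI) = 197.6/EI.
The prop prevents deflection at C: R_C = δ_0/δ_{CC} = 32580/197.6 = 164.9 kip.
Vertical equilibrium: R_A = ΣP − R_C = 212.5 − 164.9 = 47.6 kip.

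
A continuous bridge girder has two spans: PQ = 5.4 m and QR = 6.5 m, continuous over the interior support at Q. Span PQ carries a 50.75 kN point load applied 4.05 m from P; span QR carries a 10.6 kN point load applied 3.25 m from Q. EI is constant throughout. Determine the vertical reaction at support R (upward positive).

Release continuity at Q by inserting a hinge; the redundant is the internal moment M_Q. The primary structure is two simply-supported spans PQ and QR.
Discontinuity in slope at Q on the released structure — sum the simple-span end rotations:
  span PQ: point load 50.75 at a = 4.05: Pab(L + a)/(6LEI) = 80.93/EI
  span QR: point load 10.6 at a = 3.25: Pab(L + b)/(6LEI) = 27.99/EI
  relative rotation θ_0 = (80.93 + 27.99)/EI = 108.9/EI
A unit hogging moment at Q produces rotation L₁/(3EI) + L₂/(3EI) = 3.967/EI.
Compatibility: M_Q·(L₁+L₂)/(3EI) = θ_0, giving M_Q = 27.46 kN·m (hogging).
Span QR, ΣM about R: R_Q^{QR}·6.5 = 34.45 + 27.46, so R_Q^{QR} = 9.524 kN and R_R = 10.6 − 9.524 = 1.076 kN.

R_R = 1.076 kN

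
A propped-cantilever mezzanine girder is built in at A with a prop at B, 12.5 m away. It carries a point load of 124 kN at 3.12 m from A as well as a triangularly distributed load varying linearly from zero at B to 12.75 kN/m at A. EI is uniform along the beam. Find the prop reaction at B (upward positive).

Release the roller at B. Primary structure: cantilever fixed at A.
Downward deflection at the released point B due to the loads:
  point load 124 at a = 3.12: Pa²(3L − a)/(6EI) = 6916/EI
  triangular load, peak 12.75 at the fixed end: w₀L⁴/(30EI) = 10376/EI
  δ_0 = 17292/EI
Flexibility coefficient — unit upward force at B: δ_{BB} = L³/(3EI) = 651/EI.
The prop prevents deflection at B: R_B = δ_0/δ_{BB} = 17292/651 = 26.56 kN.

R_B = 26.56 kN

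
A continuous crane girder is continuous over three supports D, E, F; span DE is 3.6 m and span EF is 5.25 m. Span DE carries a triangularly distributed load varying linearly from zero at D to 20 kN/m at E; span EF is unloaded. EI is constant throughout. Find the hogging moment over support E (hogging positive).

M_E = 7.029 kN·m

Take M_E as the redundant. Released structure: two simple spans DE and EF with a hinge at E.
Discontinuity in slope at E on the released structure — sum the simple-span end rotations:
  span DE: triangular load, peak 20: w₀L³/(45EI) = 20.74/EI
  relative rotation θ_0 = (20.74 + 0)/EI = 20.74/EI
A unit hogging moment at E produces rotation L₁/(3EI) + L₂/(3EI) = 2.95/EI.
Slope continuity at E: θ_0 = M_E·2.95/EI, so M_E = 20.74/2.95 = 7.029 kN·m (hogging).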